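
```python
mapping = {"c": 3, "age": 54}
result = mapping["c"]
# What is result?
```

Trace (tracking result):
mapping = {'c': 3, 'age': 54}  # -> mapping = {'c': 3, 'age': 54}
result = mapping['c']  # -> result = 3

Answer: 3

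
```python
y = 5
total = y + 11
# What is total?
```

Answer: 16

Derivation:
Trace (tracking total):
y = 5  # -> y = 5
total = y + 11  # -> total = 16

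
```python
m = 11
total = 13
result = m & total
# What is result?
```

Answer: 9

Derivation:
Trace (tracking result):
m = 11  # -> m = 11
total = 13  # -> total = 13
result = m & total  # -> result = 9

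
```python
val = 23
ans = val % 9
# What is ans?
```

Trace (tracking ans):
val = 23  # -> val = 23
ans = val % 9  # -> ans = 5

Answer: 5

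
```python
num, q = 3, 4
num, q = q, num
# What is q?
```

Answer: 3

Derivation:
Trace (tracking q):
num, q = (3, 4)  # -> num = 3, q = 4
num, q = (q, num)  # -> num = 4, q = 3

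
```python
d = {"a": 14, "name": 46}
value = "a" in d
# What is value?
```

Answer: True

Derivation:
Trace (tracking value):
d = {'a': 14, 'name': 46}  # -> d = {'a': 14, 'name': 46}
value = 'a' in d  # -> value = True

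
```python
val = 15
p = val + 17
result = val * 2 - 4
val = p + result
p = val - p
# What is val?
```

Answer: 58

Derivation:
Trace (tracking val):
val = 15  # -> val = 15
p = val + 17  # -> p = 32
result = val * 2 - 4  # -> result = 26
val = p + result  # -> val = 58
p = val - p  # -> p = 26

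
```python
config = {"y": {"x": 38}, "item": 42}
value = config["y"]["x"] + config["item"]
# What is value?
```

Trace (tracking value):
config = {'y': {'x': 38}, 'item': 42}  # -> config = {'y': {'x': 38}, 'item': 42}
value = config['y']['x'] + config['item']  # -> value = 80

Answer: 80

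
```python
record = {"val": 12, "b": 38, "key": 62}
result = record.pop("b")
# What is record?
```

Trace (tracking record):
record = {'val': 12, 'b': 38, 'key': 62}  # -> record = {'val': 12, 'b': 38, 'key': 62}
result = record.pop('b')  # -> result = 38

Answer: {'val': 12, 'key': 62}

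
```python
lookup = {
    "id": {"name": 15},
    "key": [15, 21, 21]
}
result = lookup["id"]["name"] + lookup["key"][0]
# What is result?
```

Answer: 30

Derivation:
Trace (tracking result):
lookup = {'id': {'name': 15}, 'key': [15, 21, 21]}  # -> lookup = {'id': {'name': 15}, 'key': [15, 21, 21]}
result = lookup['id']['name'] + lookup['key'][0]  # -> result = 30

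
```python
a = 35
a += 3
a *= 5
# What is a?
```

Answer: 190

Derivation:
Trace (tracking a):
a = 35  # -> a = 35
a += 3  # -> a = 38
a *= 5  # -> a = 190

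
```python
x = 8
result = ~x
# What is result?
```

Answer: -9

Derivation:
Trace (tracking result):
x = 8  # -> x = 8
result = ~x  # -> result = -9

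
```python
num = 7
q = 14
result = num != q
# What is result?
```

Answer: True

Derivation:
Trace (tracking result):
num = 7  # -> num = 7
q = 14  # -> q = 14
result = num != q  # -> result = True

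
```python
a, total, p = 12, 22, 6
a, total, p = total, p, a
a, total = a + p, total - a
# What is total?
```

Answer: -16

Derivation:
Trace (tracking total):
a, total, p = (12, 22, 6)  # -> a = 12, total = 22, p = 6
a, total, p = (total, p, a)  # -> a = 22, total = 6, p = 12
a, total = (a + p, total - a)  # -> a = 34, total = -16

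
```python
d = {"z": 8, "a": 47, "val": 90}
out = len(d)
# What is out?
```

Trace (tracking out):
d = {'z': 8, 'a': 47, 'val': 90}  # -> d = {'z': 8, 'a': 47, 'val': 90}
out = len(d)  # -> out = 3

Answer: 3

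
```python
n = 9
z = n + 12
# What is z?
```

Trace (tracking z):
n = 9  # -> n = 9
z = n + 12  # -> z = 21

Answer: 21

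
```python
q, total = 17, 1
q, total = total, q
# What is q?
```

Trace (tracking q):
q, total = (17, 1)  # -> q = 17, total = 1
q, total = (total, q)  # -> q = 1, total = 17

Answer: 1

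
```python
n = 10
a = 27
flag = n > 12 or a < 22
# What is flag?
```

Answer: False

Derivation:
Trace (tracking flag):
n = 10  # -> n = 10
a = 27  # -> a = 27
flag = n > 12 or a < 22  # -> flag = False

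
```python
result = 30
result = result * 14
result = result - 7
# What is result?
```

Trace (tracking result):
result = 30  # -> result = 30
result = result * 14  # -> result = 420
result = result - 7  # -> result = 413

Answer: 413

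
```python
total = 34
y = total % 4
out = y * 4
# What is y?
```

Trace (tracking y):
total = 34  # -> total = 34
y = total % 4  # -> y = 2
out = y * 4  # -> out = 8

Answer: 2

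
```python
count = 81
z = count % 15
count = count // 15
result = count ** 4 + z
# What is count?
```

Answer: 5

Derivation:
Trace (tracking count):
count = 81  # -> count = 81
z = count % 15  # -> z = 6
count = count // 15  # -> count = 5
result = count ** 4 + z  # -> result = 631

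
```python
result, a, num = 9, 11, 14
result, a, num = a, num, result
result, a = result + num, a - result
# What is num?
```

Trace (tracking num):
result, a, num = (9, 11, 14)  # -> result = 9, a = 11, num = 14
result, a, num = (a, num, result)  # -> result = 11, a = 14, num = 9
result, a = (result + num, a - result)  # -> result = 20, a = 3

Answer: 9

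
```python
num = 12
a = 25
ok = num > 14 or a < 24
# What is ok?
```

Trace (tracking ok):
num = 12  # -> num = 12
a = 25  # -> a = 25
ok = num > 14 or a < 24  # -> ok = False

Answer: False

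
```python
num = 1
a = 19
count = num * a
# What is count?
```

Answer: 19

Derivation:
Trace (tracking count):
num = 1  # -> num = 1
a = 19  # -> a = 19
count = num * a  # -> count = 19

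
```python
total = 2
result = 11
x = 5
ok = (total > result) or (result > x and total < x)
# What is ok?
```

Trace (tracking ok):
total = 2  # -> total = 2
result = 11  # -> result = 11
x = 5  # -> x = 5
ok = total > result or (result > x and total < x)  # -> ok = True

Answer: True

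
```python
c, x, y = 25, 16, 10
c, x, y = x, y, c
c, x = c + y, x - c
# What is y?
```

Answer: 25

Derivation:
Trace (tracking y):
c, x, y = (25, 16, 10)  # -> c = 25, x = 16, y = 10
c, x, y = (x, y, c)  # -> c = 16, x = 10, y = 25
c, x = (c + y, x - c)  # -> c = 41, x = -6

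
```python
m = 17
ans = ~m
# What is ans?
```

Answer: -18

Derivation:
Trace (tracking ans):
m = 17  # -> m = 17
ans = ~m  # -> ans = -18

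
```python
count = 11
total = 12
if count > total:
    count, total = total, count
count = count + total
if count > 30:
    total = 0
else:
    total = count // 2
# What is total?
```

Trace (tracking total):
count = 11  # -> count = 11
total = 12  # -> total = 12
if count > total:  # condition is False
count = count + total  # -> count = 23
if count > 30:  # condition is False
else:
    total = count // 2  # -> total = 11

Answer: 11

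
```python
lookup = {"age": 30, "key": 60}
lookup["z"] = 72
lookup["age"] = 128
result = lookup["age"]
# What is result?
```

Trace (tracking result):
lookup = {'age': 30, 'key': 60}  # -> lookup = {'age': 30, 'key': 60}
lookup['z'] = 72  # -> lookup = {'age': 30, 'key': 60, 'z': 72}
lookup['age'] = 128  # -> lookup = {'age': 128, 'key': 60, 'z': 72}
result = lookup['age']  # -> result = 128

Answer: 128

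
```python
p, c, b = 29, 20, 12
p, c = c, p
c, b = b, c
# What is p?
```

Trace (tracking p):
p, c, b = (29, 20, 12)  # -> p = 29, c = 20, b = 12
p, c = (c, p)  # -> p = 20, c = 29
c, b = (b, c)  # -> c = 12, b = 29

Answer: 20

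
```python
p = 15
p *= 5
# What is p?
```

Answer: 75

Derivation:
Trace (tracking p):
p = 15  # -> p = 15
p *= 5  # -> p = 75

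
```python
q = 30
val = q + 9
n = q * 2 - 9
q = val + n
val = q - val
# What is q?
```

Trace (tracking q):
q = 30  # -> q = 30
val = q + 9  # -> val = 39
n = q * 2 - 9  # -> n = 51
q = val + n  # -> q = 90
val = q - val  # -> val = 51

Answer: 90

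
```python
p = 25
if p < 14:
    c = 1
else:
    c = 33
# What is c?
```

Trace (tracking c):
p = 25  # -> p = 25
if p < 14:  # condition is False
else:
    c = 33  # -> c = 33

Answer: 33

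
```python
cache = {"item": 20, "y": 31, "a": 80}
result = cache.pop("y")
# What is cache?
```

Answer: {'item': 20, 'a': 80}

Derivation:
Trace (tracking cache):
cache = {'item': 20, 'y': 31, 'a': 80}  # -> cache = {'item': 20, 'y': 31, 'a': 80}
result = cache.pop('y')  # -> result = 31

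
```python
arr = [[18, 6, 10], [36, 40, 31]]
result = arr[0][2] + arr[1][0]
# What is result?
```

Trace (tracking result):
arr = [[18, 6, 10], [36, 40, 31]]  # -> arr = [[18, 6, 10], [36, 40, 31]]
result = arr[0][2] + arr[1][0]  # -> result = 46

Answer: 46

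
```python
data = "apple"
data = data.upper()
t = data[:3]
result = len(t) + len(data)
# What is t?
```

Trace (tracking t):
data = 'apple'  # -> data = 'apple'
data = data.upper()  # -> data = 'APPLE'
t = data[:3]  # -> t = 'APP'
result = len(t) + len(data)  # -> result = 8

Answer: 'APP'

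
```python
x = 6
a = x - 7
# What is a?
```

Trace (tracking a):
x = 6  # -> x = 6
a = x - 7  # -> a = -1

Answer: -1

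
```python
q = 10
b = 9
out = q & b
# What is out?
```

Answer: 8

Derivation:
Trace (tracking out):
q = 10  # -> q = 10
b = 9  # -> b = 9
out = q & b  # -> out = 8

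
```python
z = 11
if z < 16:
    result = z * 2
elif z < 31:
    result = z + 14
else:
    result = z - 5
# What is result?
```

Trace (tracking result):
z = 11  # -> z = 11
if z < 16:  # condition is True
    result = z * 2  # -> result = 22

Answer: 22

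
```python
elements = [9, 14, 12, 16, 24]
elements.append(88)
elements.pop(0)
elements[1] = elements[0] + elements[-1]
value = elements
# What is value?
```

Trace (tracking value):
elements = [9, 14, 12, 16, 24]  # -> elements = [9, 14, 12, 16, 24]
elements.append(88)  # -> elements = [9, 14, 12, 16, 24, 88]
elements.pop(0)  # -> elements = [14, 12, 16, 24, 88]
elements[1] = elements[0] + elements[-1]  # -> elements = [14, 102, 16, 24, 88]
value = elements  # -> value = [14, 102, 16, 24, 88]

Answer: [14, 102, 16, 24, 88]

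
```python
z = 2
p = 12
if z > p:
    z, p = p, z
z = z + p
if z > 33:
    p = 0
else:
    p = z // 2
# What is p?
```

Trace (tracking p):
z = 2  # -> z = 2
p = 12  # -> p = 12
if z > p:  # condition is False
z = z + p  # -> z = 14
if z > 33:  # condition is False
else:
    p = z // 2  # -> p = 7

Answer: 7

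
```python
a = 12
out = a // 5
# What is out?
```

Answer: 2

Derivation:
Trace (tracking out):
a = 12  # -> a = 12
out = a // 5  # -> out = 2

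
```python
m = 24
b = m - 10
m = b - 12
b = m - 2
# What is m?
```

Trace (tracking m):
m = 24  # -> m = 24
b = m - 10  # -> b = 14
m = b - 12  # -> m = 2
b = m - 2  # -> b = 0

Answer: 2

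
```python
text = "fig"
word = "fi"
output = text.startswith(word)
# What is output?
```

Trace (tracking output):
text = 'fig'  # -> text = 'fig'
word = 'fi'  # -> word = 'fi'
output = text.startswith(word)  # -> output = True

Answer: True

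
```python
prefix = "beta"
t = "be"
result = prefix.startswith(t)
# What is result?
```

Answer: True

Derivation:
Trace (tracking result):
prefix = 'beta'  # -> prefix = 'beta'
t = 'be'  # -> t = 'be'
result = prefix.startswith(t)  # -> result = True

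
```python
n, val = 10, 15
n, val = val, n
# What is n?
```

Trace (tracking n):
n, val = (10, 15)  # -> n = 10, val = 15
n, val = (val, n)  # -> n = 15, val = 10

Answer: 15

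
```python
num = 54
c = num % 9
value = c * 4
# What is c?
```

Trace (tracking c):
num = 54  # -> num = 54
c = num % 9  # -> c = 0
value = c * 4  # -> value = 0

Answer: 0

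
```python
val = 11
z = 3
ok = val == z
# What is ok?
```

Answer: False

Derivation:
Trace (tracking ok):
val = 11  # -> val = 11
z = 3  # -> z = 3
ok = val == z  # -> ok = False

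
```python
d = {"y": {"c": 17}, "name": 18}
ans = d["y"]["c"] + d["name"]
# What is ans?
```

Trace (tracking ans):
d = {'y': {'c': 17}, 'name': 18}  # -> d = {'y': {'c': 17}, 'name': 18}
ans = d['y']['c'] + d['name']  # -> ans = 35

Answer: 35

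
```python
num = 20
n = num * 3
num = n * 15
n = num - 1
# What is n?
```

Answer: 899

Derivation:
Trace (tracking n):
num = 20  # -> num = 20
n = num * 3  # -> n = 60
num = n * 15  # -> num = 900
n = num - 1  # -> n = 899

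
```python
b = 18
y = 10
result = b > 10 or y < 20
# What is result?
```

Trace (tracking result):
b = 18  # -> b = 18
y = 10  # -> y = 10
result = b > 10 or y < 20  # -> result = True

Answer: True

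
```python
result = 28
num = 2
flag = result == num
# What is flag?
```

Trace (tracking flag):
result = 28  # -> result = 28
num = 2  # -> num = 2
flag = result == num  # -> flag = False

Answer: False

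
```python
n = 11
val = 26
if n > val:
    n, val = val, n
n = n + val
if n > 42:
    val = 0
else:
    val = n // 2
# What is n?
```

Answer: 37

Derivation:
Trace (tracking n):
n = 11  # -> n = 11
val = 26  # -> val = 26
if n > val:  # condition is False
n = n + val  # -> n = 37
if n > 42:  # condition is False
else:
    val = n // 2  # -> val = 18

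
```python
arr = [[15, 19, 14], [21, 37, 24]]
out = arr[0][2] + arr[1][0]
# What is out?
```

Trace (tracking out):
arr = [[15, 19, 14], [21, 37, 24]]  # -> arr = [[15, 19, 14], [21, 37, 24]]
out = arr[0][2] + arr[1][0]  # -> out = 35

Answer: 35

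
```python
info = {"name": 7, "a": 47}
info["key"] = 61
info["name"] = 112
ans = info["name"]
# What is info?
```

Trace (tracking info):
info = {'name': 7, 'a': 47}  # -> info = {'name': 7, 'a': 47}
info['key'] = 61  # -> info = {'name': 7, 'a': 47, 'key': 61}
info['name'] = 112  # -> info = {'name': 112, 'a': 47, 'key': 61}
ans = info['name']  # -> ans = 112

Answer: {'name': 112, 'a': 47, 'key': 61}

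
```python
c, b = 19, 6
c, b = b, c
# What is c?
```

Answer: 6

Derivation:
Trace (tracking c):
c, b = (19, 6)  # -> c = 19, b = 6
c, b = (b, c)  # -> c = 6, b = 19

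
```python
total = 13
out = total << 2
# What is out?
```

Trace (tracking out):
total = 13  # -> total = 13
out = total << 2  # -> out = 52

Answer: 52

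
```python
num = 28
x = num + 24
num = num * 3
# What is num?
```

Trace (tracking num):
num = 28  # -> num = 28
x = num + 24  # -> x = 52
num = num * 3  # -> num = 84

Answer: 84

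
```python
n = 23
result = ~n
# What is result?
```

Trace (tracking result):
n = 23  # -> n = 23
result = ~n  # -> result = -24

Answer: -24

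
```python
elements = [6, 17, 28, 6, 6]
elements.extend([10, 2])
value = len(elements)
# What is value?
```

Trace (tracking value):
elements = [6, 17, 28, 6, 6]  # -> elements = [6, 17, 28, 6, 6]
elements.extend([10, 2])  # -> elements = [6, 17, 28, 6, 6, 10, 2]
value = len(elements)  # -> value = 7

Answer: 7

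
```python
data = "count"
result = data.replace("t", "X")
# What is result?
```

Answer: 'counX'

Derivation:
Trace (tracking result):
data = 'count'  # -> data = 'count'
result = data.replace('t', 'X')  # -> result = 'counX'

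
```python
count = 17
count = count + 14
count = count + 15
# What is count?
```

Answer: 46

Derivation:
Trace (tracking count):
count = 17  # -> count = 17
count = count + 14  # -> count = 31
count = count + 15  # -> count = 46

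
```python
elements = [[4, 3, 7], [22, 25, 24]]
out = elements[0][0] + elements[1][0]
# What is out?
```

Trace (tracking out):
elements = [[4, 3, 7], [22, 25, 24]]  # -> elements = [[4, 3, 7], [22, 25, 24]]
out = elements[0][0] + elements[1][0]  # -> out = 26

Answer: 26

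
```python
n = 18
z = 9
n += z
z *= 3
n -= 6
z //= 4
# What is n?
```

Trace (tracking n):
n = 18  # -> n = 18
z = 9  # -> z = 9
n += z  # -> n = 27
z *= 3  # -> z = 27
n -= 6  # -> n = 21
z //= 4  # -> z = 6

Answer: 21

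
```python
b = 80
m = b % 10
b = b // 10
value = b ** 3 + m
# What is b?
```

Answer: 8

Derivation:
Trace (tracking b):
b = 80  # -> b = 80
m = b % 10  # -> m = 0
b = b // 10  # -> b = 8
value = b ** 3 + m  # -> value = 512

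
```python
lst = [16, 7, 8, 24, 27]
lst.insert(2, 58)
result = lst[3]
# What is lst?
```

Trace (tracking lst):
lst = [16, 7, 8, 24, 27]  # -> lst = [16, 7, 8, 24, 27]
lst.insert(2, 58)  # -> lst = [16, 7, 58, 8, 24, 27]
result = lst[3]  # -> result = 8

Answer: [16, 7, 58, 8, 24, 27]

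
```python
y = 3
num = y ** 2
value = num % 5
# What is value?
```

Trace (tracking value):
y = 3  # -> y = 3
num = y ** 2  # -> num = 9
value = num % 5  # -> value = 4

Answer: 4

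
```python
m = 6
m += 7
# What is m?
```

Trace (tracking m):
m = 6  # -> m = 6
m += 7  # -> m = 13

Answer: 13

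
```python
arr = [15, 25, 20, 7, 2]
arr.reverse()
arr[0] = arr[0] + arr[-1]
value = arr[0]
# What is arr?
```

Answer: [17, 7, 20, 25, 15]

Derivation:
Trace (tracking arr):
arr = [15, 25, 20, 7, 2]  # -> arr = [15, 25, 20, 7, 2]
arr.reverse()  # -> arr = [2, 7, 20, 25, 15]
arr[0] = arr[0] + arr[-1]  # -> arr = [17, 7, 20, 25, 15]
value = arr[0]  # -> value = 17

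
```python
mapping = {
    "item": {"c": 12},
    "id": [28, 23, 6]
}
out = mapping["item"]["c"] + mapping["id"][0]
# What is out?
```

Answer: 40

Derivation:
Trace (tracking out):
mapping = {'item': {'c': 12}, 'id': [28, 23, 6]}  # -> mapping = {'item': {'c': 12}, 'id': [28, 23, 6]}
out = mapping['item']['c'] + mapping['id'][0]  # -> out = 40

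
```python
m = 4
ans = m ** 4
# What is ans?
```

Answer: 256

Derivation:
Trace (tracking ans):
m = 4  # -> m = 4
ans = m ** 4  # -> ans = 256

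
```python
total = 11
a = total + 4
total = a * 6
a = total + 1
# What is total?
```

Answer: 90

Derivation:
Trace (tracking total):
total = 11  # -> total = 11
a = total + 4  # -> a = 15
total = a * 6  # -> total = 90
a = total + 1  # -> a = 91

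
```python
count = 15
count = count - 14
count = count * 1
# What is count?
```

Answer: 1

Derivation:
Trace (tracking count):
count = 15  # -> count = 15
count = count - 14  # -> count = 1
count = count * 1  # -> count = 1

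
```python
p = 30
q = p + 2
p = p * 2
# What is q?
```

Trace (tracking q):
p = 30  # -> p = 30
q = p + 2  # -> q = 32
p = p * 2  # -> p = 60

Answer: 32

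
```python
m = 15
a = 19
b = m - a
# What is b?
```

Answer: -4

Derivation:
Trace (tracking b):
m = 15  # -> m = 15
a = 19  # -> a = 19
b = m - a  # -> b = -4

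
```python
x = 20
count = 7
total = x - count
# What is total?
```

Trace (tracking total):
x = 20  # -> x = 20
count = 7  # -> count = 7
total = x - count  # -> total = 13

Answer: 13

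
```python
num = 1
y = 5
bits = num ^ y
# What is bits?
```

Answer: 4

Derivation:
Trace (tracking bits):
num = 1  # -> num = 1
y = 5  # -> y = 5
bits = num ^ y  # -> bits = 4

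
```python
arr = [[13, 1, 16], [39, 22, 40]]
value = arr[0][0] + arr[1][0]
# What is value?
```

Trace (tracking value):
arr = [[13, 1, 16], [39, 22, 40]]  # -> arr = [[13, 1, 16], [39, 22, 40]]
value = arr[0][0] + arr[1][0]  # -> value = 52

Answer: 52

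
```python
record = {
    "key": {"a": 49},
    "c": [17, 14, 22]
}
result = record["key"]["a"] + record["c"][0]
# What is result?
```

Trace (tracking result):
record = {'key': {'a': 49}, 'c': [17, 14, 22]}  # -> record = {'key': {'a': 49}, 'c': [17, 14, 22]}
result = record['key']['a'] + record['c'][0]  # -> result = 66

Answer: 66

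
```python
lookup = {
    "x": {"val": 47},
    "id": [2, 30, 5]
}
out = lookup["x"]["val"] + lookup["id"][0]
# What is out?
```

Answer: 49

Derivation:
Trace (tracking out):
lookup = {'x': {'val': 47}, 'id': [2, 30, 5]}  # -> lookup = {'x': {'val': 47}, 'id': [2, 30, 5]}
out = lookup['x']['val'] + lookup['id'][0]  # -> out = 49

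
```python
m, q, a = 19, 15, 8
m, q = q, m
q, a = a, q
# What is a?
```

Answer: 19

Derivation:
Trace (tracking a):
m, q, a = (19, 15, 8)  # -> m = 19, q = 15, a = 8
m, q = (q, m)  # -> m = 15, q = 19
q, a = (a, q)  # -> q = 8, a = 19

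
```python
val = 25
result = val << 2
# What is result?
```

Answer: 100

Derivation:
Trace (tracking result):
val = 25  # -> val = 25
result = val << 2  # -> result = 100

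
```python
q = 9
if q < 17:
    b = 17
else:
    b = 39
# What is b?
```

Answer: 17

Derivation:
Trace (tracking b):
q = 9  # -> q = 9
if q < 17:  # condition is True
    b = 17  # -> b = 17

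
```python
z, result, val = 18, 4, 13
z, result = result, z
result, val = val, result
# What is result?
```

Trace (tracking result):
z, result, val = (18, 4, 13)  # -> z = 18, result = 4, val = 13
z, result = (result, z)  # -> z = 4, result = 18
result, val = (val, result)  # -> result = 13, val = 18

Answer: 13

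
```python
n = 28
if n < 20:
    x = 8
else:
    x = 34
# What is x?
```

Trace (tracking x):
n = 28  # -> n = 28
if n < 20:  # condition is False
else:
    x = 34  # -> x = 34

Answer: 34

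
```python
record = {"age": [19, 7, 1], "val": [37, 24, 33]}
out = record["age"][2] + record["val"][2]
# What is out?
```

Answer: 34

Derivation:
Trace (tracking out):
record = {'age': [19, 7, 1], 'val': [37, 24, 33]}  # -> record = {'age': [19, 7, 1], 'val': [37, 24, 33]}
out = record['age'][2] + record['val'][2]  # -> out = 34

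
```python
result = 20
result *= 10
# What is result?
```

Trace (tracking result):
result = 20  # -> result = 20
result *= 10  # -> result = 200

Answer: 200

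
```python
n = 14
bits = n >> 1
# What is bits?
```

Answer: 7

Derivation:
Trace (tracking bits):
n = 14  # -> n = 14
bits = n >> 1  # -> bits = 7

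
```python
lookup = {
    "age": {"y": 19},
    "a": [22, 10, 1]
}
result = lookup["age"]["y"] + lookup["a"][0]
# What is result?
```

Trace (tracking result):
lookup = {'age': {'y': 19}, 'a': [22, 10, 1]}  # -> lookup = {'age': {'y': 19}, 'a': [22, 10, 1]}
result = lookup['age']['y'] + lookup['a'][0]  # -> result = 41

Answer: 41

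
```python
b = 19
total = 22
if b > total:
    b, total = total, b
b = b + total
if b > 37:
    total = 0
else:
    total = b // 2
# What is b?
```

Trace (tracking b):
b = 19  # -> b = 19
total = 22  # -> total = 22
if b > total:  # condition is False
b = b + total  # -> b = 41
if b > 37:  # condition is True
    total = 0  # -> total = 0

Answer: 41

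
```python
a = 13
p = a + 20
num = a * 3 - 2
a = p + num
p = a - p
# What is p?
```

Trace (tracking p):
a = 13  # -> a = 13
p = a + 20  # -> p = 33
num = a * 3 - 2  # -> num = 37
a = p + num  # -> a = 70
p = a - p  # -> p = 37

Answer: 37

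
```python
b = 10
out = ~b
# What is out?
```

Trace (tracking out):
b = 10  # -> b = 10
out = ~b  # -> out = -11

Answer: -11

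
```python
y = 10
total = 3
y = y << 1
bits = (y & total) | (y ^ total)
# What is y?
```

Trace (tracking y):
y = 10  # -> y = 10
total = 3  # -> total = 3
y = y << 1  # -> y = 20
bits = y & total | y ^ total  # -> bits = 23

Answer: 20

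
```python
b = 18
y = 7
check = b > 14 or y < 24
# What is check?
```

Trace (tracking check):
b = 18  # -> b = 18
y = 7  # -> y = 7
check = b > 14 or y < 24  # -> check = True

Answer: True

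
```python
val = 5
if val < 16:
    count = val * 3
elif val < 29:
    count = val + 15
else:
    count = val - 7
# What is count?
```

Answer: 15

Derivation:
Trace (tracking count):
val = 5  # -> val = 5
if val < 16:  # condition is True
    count = val * 3  # -> count = 15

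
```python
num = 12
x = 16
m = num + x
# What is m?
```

Answer: 28

Derivation:
Trace (tracking m):
num = 12  # -> num = 12
x = 16  # -> x = 16
m = num + x  # -> m = 28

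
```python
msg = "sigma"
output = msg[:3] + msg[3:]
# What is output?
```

Answer: 'sigma'

Derivation:
Trace (tracking output):
msg = 'sigma'  # -> msg = 'sigma'
output = msg[:3] + msg[3:]  # -> output = 'sigma'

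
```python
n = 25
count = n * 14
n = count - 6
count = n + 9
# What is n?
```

Trace (tracking n):
n = 25  # -> n = 25
count = n * 14  # -> count = 350
n = count - 6  # -> n = 344
count = n + 9  # -> count = 353

Answer: 344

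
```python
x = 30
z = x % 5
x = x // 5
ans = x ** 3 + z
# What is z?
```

Answer: 0

Derivation:
Trace (tracking z):
x = 30  # -> x = 30
z = x % 5  # -> z = 0
x = x // 5  # -> x = 6
ans = x ** 3 + z  # -> ans = 216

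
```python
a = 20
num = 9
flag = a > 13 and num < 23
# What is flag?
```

Trace (tracking flag):
a = 20  # -> a = 20
num = 9  # -> num = 9
flag = a > 13 and num < 23  # -> flag = True

Answer: True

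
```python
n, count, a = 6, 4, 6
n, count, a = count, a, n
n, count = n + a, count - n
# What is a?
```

Trace (tracking a):
n, count, a = (6, 4, 6)  # -> n = 6, count = 4, a = 6
n, count, a = (count, a, n)  # -> n = 4, count = 6, a = 6
n, count = (n + a, count - n)  # -> n = 10, count = 2

Answer: 6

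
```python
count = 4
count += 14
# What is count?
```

Answer: 18

Derivation:
Trace (tracking count):
count = 4  # -> count = 4
count += 14  # -> count = 18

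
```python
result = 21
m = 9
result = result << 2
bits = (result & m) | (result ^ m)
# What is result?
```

Answer: 84

Derivation:
Trace (tracking result):
result = 21  # -> result = 21
m = 9  # -> m = 9
result = result << 2  # -> result = 84
bits = result & m | result ^ m  # -> bits = 93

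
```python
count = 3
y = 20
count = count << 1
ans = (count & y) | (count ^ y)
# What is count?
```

Trace (tracking count):
count = 3  # -> count = 3
y = 20  # -> y = 20
count = count << 1  # -> count = 6
ans = count & y | count ^ y  # -> ans = 22

Answer: 6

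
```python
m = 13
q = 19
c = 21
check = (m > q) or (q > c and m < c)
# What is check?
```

Trace (tracking check):
m = 13  # -> m = 13
q = 19  # -> q = 19
c = 21  # -> c = 21
check = m > q or (q > c and m < c)  # -> check = False

Answer: False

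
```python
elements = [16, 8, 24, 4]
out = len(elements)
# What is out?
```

Answer: 4

Derivation:
Trace (tracking out):
elements = [16, 8, 24, 4]  # -> elements = [16, 8, 24, 4]
out = len(elements)  # -> out = 4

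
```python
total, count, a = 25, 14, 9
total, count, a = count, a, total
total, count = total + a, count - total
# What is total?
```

Answer: 39

Derivation:
Trace (tracking total):
total, count, a = (25, 14, 9)  # -> total = 25, count = 14, a = 9
total, count, a = (count, a, total)  # -> total = 14, count = 9, a = 25
total, count = (total + a, count - total)  # -> total = 39, count = -5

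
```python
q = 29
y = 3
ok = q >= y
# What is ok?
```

Trace (tracking ok):
q = 29  # -> q = 29
y = 3  # -> y = 3
ok = q >= y  # -> ok = True

Answer: True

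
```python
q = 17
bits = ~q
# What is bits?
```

Answer: -18

Derivation:
Trace (tracking bits):
q = 17  # -> q = 17
bits = ~q  # -> bits = -18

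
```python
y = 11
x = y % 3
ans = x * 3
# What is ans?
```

Answer: 6

Derivation:
Trace (tracking ans):
y = 11  # -> y = 11
x = y % 3  # -> x = 2
ans = x * 3  # -> ans = 6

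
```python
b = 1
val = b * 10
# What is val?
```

Trace (tracking val):
b = 1  # -> b = 1
val = b * 10  # -> val = 10

Answer: 10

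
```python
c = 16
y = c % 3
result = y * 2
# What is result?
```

Trace (tracking result):
c = 16  # -> c = 16
y = c % 3  # -> y = 1
result = y * 2  # -> result = 2

Answer: 2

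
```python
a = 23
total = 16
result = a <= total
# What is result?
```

Answer: False

Derivation:
Trace (tracking result):
a = 23  # -> a = 23
total = 16  # -> total = 16
result = a <= total  # -> result = False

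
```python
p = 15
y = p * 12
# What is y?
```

Answer: 180

Derivation:
Trace (tracking y):
p = 15  # -> p = 15
y = p * 12  # -> y = 180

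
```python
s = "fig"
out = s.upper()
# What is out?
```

Trace (tracking out):
s = 'fig'  # -> s = 'fig'
out = s.upper()  # -> out = 'FIG'

Answer: 'FIG'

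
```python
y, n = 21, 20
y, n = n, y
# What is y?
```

Answer: 20

Derivation:
Trace (tracking y):
y, n = (21, 20)  # -> y = 21, n = 20
y, n = (n, y)  # -> y = 20, n = 21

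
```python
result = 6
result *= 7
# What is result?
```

Answer: 42

Derivation:
Trace (tracking result):
result = 6  # -> result = 6
result *= 7  # -> result = 42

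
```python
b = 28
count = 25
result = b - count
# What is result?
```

Answer: 3

Derivation:
Trace (tracking result):
b = 28  # -> b = 28
count = 25  # -> count = 25
result = b - count  # -> result = 3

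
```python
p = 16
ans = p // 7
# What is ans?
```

Trace (tracking ans):
p = 16  # -> p = 16
ans = p // 7  # -> ans = 2

Answer: 2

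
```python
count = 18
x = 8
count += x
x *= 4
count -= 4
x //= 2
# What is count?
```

Trace (tracking count):
count = 18  # -> count = 18
x = 8  # -> x = 8
count += x  # -> count = 26
x *= 4  # -> x = 32
count -= 4  # -> count = 22
x //= 2  # -> x = 16

Answer: 22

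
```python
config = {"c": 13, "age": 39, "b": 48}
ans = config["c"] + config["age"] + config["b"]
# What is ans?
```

Trace (tracking ans):
config = {'c': 13, 'age': 39, 'b': 48}  # -> config = {'c': 13, 'age': 39, 'b': 48}
ans = config['c'] + config['age'] + config['b']  # -> ans = 100

Answer: 100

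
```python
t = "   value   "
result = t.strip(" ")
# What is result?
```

Answer: 'value'

Derivation:
Trace (tracking result):
t = '   value   '  # -> t = '   value   '
result = t.strip(' ')  # -> result = 'value'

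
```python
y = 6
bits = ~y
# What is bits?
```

Answer: -7

Derivation:
Trace (tracking bits):
y = 6  # -> y = 6
bits = ~y  # -> bits = -7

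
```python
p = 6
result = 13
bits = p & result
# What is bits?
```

Trace (tracking bits):
p = 6  # -> p = 6
result = 13  # -> result = 13
bits = p & result  # -> bits = 4

Answer: 4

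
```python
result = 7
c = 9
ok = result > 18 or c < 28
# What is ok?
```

Answer: True

Derivation:
Trace (tracking ok):
result = 7  # -> result = 7
c = 9  # -> c = 9
ok = result > 18 or c < 28  # -> ok = True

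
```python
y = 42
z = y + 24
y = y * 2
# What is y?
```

Trace (tracking y):
y = 42  # -> y = 42
z = y + 24  # -> z = 66
y = y * 2  # -> y = 84

Answer: 84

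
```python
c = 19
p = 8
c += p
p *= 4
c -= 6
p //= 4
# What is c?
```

Trace (tracking c):
c = 19  # -> c = 19
p = 8  # -> p = 8
c += p  # -> c = 27
p *= 4  # -> p = 32
c -= 6  # -> c = 21
p //= 4  # -> p = 8

Answer: 21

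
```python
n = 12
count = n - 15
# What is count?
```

Trace (tracking count):
n = 12  # -> n = 12
count = n - 15  # -> count = -3

Answer: -3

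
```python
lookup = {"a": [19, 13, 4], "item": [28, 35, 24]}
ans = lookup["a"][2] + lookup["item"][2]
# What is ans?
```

Trace (tracking ans):
lookup = {'a': [19, 13, 4], 'item': [28, 35, 24]}  # -> lookup = {'a': [19, 13, 4], 'item': [28, 35, 24]}
ans = lookup['a'][2] + lookup['item'][2]  # -> ans = 28

Answer: 28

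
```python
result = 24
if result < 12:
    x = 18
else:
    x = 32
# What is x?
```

Answer: 32

Derivation:
Trace (tracking x):
result = 24  # -> result = 24
if result < 12:  # condition is False
else:
    x = 32  # -> x = 32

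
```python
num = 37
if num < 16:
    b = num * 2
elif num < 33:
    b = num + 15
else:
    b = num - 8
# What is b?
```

Trace (tracking b):
num = 37  # -> num = 37
if num < 16:  # condition is False
elif num < 33:  # condition is False
else:
    b = num - 8  # -> b = 29

Answer: 29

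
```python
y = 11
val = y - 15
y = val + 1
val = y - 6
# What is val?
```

Trace (tracking val):
y = 11  # -> y = 11
val = y - 15  # -> val = -4
y = val + 1  # -> y = -3
val = y - 6  # -> val = -9

Answer: -9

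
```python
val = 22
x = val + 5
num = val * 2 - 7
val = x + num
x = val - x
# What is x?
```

Answer: 37

Derivation:
Trace (tracking x):
val = 22  # -> val = 22
x = val + 5  # -> x = 27
num = val * 2 - 7  # -> num = 37
val = x + num  # -> val = 64
x = val - x  # -> x = 37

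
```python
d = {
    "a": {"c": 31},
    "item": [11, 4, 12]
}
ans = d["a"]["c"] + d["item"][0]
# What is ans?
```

Answer: 42

Derivation:
Trace (tracking ans):
d = {'a': {'c': 31}, 'item': [11, 4, 12]}  # -> d = {'a': {'c': 31}, 'item': [11, 4, 12]}
ans = d['a']['c'] + d['item'][0]  # -> ans = 42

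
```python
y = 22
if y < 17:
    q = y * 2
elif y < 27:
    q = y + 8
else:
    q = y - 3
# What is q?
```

Answer: 30

Derivation:
Trace (tracking q):
y = 22  # -> y = 22
if y < 17:  # condition is False
elif y < 27:  # condition is True
    q = y + 8  # -> q = 30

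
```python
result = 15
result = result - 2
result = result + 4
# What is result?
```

Trace (tracking result):
result = 15  # -> result = 15
result = result - 2  # -> result = 13
result = result + 4  # -> result = 17

Answer: 17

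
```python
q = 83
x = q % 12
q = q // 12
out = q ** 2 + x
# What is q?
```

Trace (tracking q):
q = 83  # -> q = 83
x = q % 12  # -> x = 11
q = q // 12  # -> q = 6
out = q ** 2 + x  # -> out = 47

Answer: 6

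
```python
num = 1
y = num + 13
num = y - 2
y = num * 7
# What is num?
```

Trace (tracking num):
num = 1  # -> num = 1
y = num + 13  # -> y = 14
num = y - 2  # -> num = 12
y = num * 7  # -> y = 84

Answer: 12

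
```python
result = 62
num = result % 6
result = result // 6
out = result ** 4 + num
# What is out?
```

Trace (tracking out):
result = 62  # -> result = 62
num = result % 6  # -> num = 2
result = result // 6  # -> result = 10
out = result ** 4 + num  # -> out = 10002

Answer: 10002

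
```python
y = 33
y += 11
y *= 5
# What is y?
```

Trace (tracking y):
y = 33  # -> y = 33
y += 11  # -> y = 44
y *= 5  # -> y = 220

Answer: 220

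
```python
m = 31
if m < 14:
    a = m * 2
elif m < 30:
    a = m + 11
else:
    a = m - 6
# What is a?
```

Answer: 25

Derivation:
Trace (tracking a):
m = 31  # -> m = 31
if m < 14:  # condition is False
elif m < 30:  # condition is False
else:
    a = m - 6  # -> a = 25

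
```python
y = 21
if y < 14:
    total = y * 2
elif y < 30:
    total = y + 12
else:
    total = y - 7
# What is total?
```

Trace (tracking total):
y = 21  # -> y = 21
if y < 14:  # condition is False
elif y < 30:  # condition is True
    total = y + 12  # -> total = 33

Answer: 33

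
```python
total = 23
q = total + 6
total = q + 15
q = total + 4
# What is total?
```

Trace (tracking total):
total = 23  # -> total = 23
q = total + 6  # -> q = 29
total = q + 15  # -> total = 44
q = total + 4  # -> q = 48

Answer: 44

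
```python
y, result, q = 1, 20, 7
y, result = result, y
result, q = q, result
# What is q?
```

Answer: 1

Derivation:
Trace (tracking q):
y, result, q = (1, 20, 7)  # -> y = 1, result = 20, q = 7
y, result = (result, y)  # -> y = 20, result = 1
result, q = (q, result)  # -> result = 7, q = 1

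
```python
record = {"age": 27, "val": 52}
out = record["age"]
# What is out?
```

Trace (tracking out):
record = {'age': 27, 'val': 52}  # -> record = {'age': 27, 'val': 52}
out = record['age']  # -> out = 27

Answer: 27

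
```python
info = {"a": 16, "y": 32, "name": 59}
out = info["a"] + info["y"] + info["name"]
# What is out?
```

Answer: 107

Derivation:
Trace (tracking out):
info = {'a': 16, 'y': 32, 'name': 59}  # -> info = {'a': 16, 'y': 32, 'name': 59}
out = info['a'] + info['y'] + info['name']  # -> out = 107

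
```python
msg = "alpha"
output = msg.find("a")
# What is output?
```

Trace (tracking output):
msg = 'alpha'  # -> msg = 'alpha'
output = msg.find('a')  # -> output = 0

Answer: 0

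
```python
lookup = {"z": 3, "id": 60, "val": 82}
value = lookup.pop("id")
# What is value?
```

Trace (tracking value):
lookup = {'z': 3, 'id': 60, 'val': 82}  # -> lookup = {'z': 3, 'id': 60, 'val': 82}
value = lookup.pop('id')  # -> value = 60

Answer: 60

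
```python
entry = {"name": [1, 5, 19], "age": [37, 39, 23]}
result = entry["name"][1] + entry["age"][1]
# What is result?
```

Answer: 44

Derivation:
Trace (tracking result):
entry = {'name': [1, 5, 19], 'age': [37, 39, 23]}  # -> entry = {'name': [1, 5, 19], 'age': [37, 39, 23]}
result = entry['name'][1] + entry['age'][1]  # -> result = 44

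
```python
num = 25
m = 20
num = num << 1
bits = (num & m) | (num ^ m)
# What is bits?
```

Answer: 54

Derivation:
Trace (tracking bits):
num = 25  # -> num = 25
m = 20  # -> m = 20
num = num << 1  # -> num = 50
bits = num & m | num ^ m  # -> bits = 54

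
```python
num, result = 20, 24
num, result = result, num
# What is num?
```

Trace (tracking num):
num, result = (20, 24)  # -> num = 20, result = 24
num, result = (result, num)  # -> num = 24, result = 20

Answer: 24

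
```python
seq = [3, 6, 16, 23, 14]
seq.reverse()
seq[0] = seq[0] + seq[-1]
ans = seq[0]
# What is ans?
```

Trace (tracking ans):
seq = [3, 6, 16, 23, 14]  # -> seq = [3, 6, 16, 23, 14]
seq.reverse()  # -> seq = [14, 23, 16, 6, 3]
seq[0] = seq[0] + seq[-1]  # -> seq = [17, 23, 16, 6, 3]
ans = seq[0]  # -> ans = 17

Answer: 17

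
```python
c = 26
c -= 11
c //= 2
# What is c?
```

Answer: 7

Derivation:
Trace (tracking c):
c = 26  # -> c = 26
c -= 11  # -> c = 15
c //= 2  # -> c = 7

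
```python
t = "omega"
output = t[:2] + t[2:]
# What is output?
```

Answer: 'omega'

Derivation:
Trace (tracking output):
t = 'omega'  # -> t = 'omega'
output = t[:2] + t[2:]  # -> output = 'omega'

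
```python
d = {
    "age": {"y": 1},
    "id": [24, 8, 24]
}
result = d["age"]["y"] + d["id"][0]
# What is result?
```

Trace (tracking result):
d = {'age': {'y': 1}, 'id': [24, 8, 24]}  # -> d = {'age': {'y': 1}, 'id': [24, 8, 24]}
result = d['age']['y'] + d['id'][0]  # -> result = 25

Answer: 25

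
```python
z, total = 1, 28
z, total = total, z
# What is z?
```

Trace (tracking z):
z, total = (1, 28)  # -> z = 1, total = 28
z, total = (total, z)  # -> z = 28, total = 1

Answer: 28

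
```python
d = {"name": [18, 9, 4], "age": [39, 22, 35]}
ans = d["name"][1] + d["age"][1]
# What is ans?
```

Answer: 31

Derivation:
Trace (tracking ans):
d = {'name': [18, 9, 4], 'age': [39, 22, 35]}  # -> d = {'name': [18, 9, 4], 'age': [39, 22, 35]}
ans = d['name'][1] + d['age'][1]  # -> ans = 31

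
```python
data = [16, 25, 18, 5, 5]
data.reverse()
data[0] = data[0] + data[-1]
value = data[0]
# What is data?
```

Answer: [21, 5, 18, 25, 16]

Derivation:
Trace (tracking data):
data = [16, 25, 18, 5, 5]  # -> data = [16, 25, 18, 5, 5]
data.reverse()  # -> data = [5, 5, 18, 25, 16]
data[0] = data[0] + data[-1]  # -> data = [21, 5, 18, 25, 16]
value = data[0]  # -> value = 21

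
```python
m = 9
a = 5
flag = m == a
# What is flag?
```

Answer: False

Derivation:
Trace (tracking flag):
m = 9  # -> m = 9
a = 5  # -> a = 5
flag = m == a  # -> flag = False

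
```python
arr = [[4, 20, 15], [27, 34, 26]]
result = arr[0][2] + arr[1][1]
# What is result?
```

Answer: 49

Derivation:
Trace (tracking result):
arr = [[4, 20, 15], [27, 34, 26]]  # -> arr = [[4, 20, 15], [27, 34, 26]]
result = arr[0][2] + arr[1][1]  # -> result = 49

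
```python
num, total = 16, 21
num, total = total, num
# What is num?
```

Answer: 21

Derivation:
Trace (tracking num):
num, total = (16, 21)  # -> num = 16, total = 21
num, total = (total, num)  # -> num = 21, total = 16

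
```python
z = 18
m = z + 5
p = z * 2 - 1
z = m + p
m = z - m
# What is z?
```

Answer: 58

Derivation:
Trace (tracking z):
z = 18  # -> z = 18
m = z + 5  # -> m = 23
p = z * 2 - 1  # -> p = 35
z = m + p  # -> z = 58
m = z - m  # -> m = 35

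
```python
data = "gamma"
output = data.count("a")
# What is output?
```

Trace (tracking output):
data = 'gamma'  # -> data = 'gamma'
output = data.count('a')  # -> output = 2

Answer: 2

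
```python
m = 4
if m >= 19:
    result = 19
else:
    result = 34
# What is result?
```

Trace (tracking result):
m = 4  # -> m = 4
if m >= 19:  # condition is False
else:
    result = 34  # -> result = 34

Answer: 34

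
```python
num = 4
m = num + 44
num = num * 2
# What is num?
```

Trace (tracking num):
num = 4  # -> num = 4
m = num + 44  # -> m = 48
num = num * 2  # -> num = 8

Answer: 8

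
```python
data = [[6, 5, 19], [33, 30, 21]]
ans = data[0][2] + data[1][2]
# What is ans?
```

Answer: 40

Derivation:
Trace (tracking ans):
data = [[6, 5, 19], [33, 30, 21]]  # -> data = [[6, 5, 19], [33, 30, 21]]
ans = data[0][2] + data[1][2]  # -> ans = 40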